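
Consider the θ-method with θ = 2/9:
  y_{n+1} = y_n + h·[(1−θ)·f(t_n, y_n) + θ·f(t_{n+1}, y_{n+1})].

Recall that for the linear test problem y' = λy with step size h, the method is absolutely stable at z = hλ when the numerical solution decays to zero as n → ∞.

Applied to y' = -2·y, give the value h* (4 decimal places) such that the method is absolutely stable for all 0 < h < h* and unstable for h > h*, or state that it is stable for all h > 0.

(-3.6000,0); λ=-2 ⇒ h* = (18/5)/2 = 1.8000.

On y'=λy, z=hλ:
  y_{n+1} = y_n + z·[7/9·y_n + 2/9·y_{n+1}] ⇒ (1 − 2/9z)y_{n+1} = (1 + 7/9z)y_n
  ⇒ R(z) = (1 + 7/9z)/(1 − 2/9z).

Solve |R(x)|<1 on ℝ⁻.
x=-1.69: |R|=0.2286
R=−1: 1+7/9x = −1+2/9x ⇒ -5/9x=2 ⇒ x=2/(-5/9)=-3.6000
Confirm numerically:
  x=-3.470: |R|=0.95922 <1
  x=-2.371: |R|=0.55283 <1
  x=-1.949: |R|=0.35998 <1
  x=-1.464: |R|=0.10463 <1
  x=-4.063: |R|=1.13517 >1
  x=-3.950: |R|=1.10355 >1
  x=-3.715: |R|=1.03500 >1
Stable set (-3.6000, 0).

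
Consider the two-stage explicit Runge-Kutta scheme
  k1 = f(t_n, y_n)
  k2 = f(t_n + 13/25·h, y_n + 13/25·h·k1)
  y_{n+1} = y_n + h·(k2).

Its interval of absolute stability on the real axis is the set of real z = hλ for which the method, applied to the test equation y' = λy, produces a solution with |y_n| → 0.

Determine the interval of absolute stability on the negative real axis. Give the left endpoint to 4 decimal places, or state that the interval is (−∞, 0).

z∈(-1.9231,0).

With y'=λy (z=hλ):
  k1=λy_n ⇒ h·k1=z·y_n;  k2=λ(1+13/25z)y_n ⇒ h·k2=z(1+13/25z)y_n
  y_{n+1}/y_n = 1 + z(1+13/25z) = 1 + z + 13/25z²
  Hence R(z) = 1 + z + 13/25z².

Find x<0 with |R(x)|<1.
x=-0.91: |R|=0.5206
R=1: x+13/25x²=0 ⇒ x=−25/13=-1.9231; min R=1−1/(4·13/25)=0.5192>−1
Confirm numerically:
  x=-1.626: |R|=0.74882 <1
  x=-1.398: |R|=0.61829 <1
  x=-1.351: |R|=0.59810 <1
  x=-1.059: |R|=0.52417 <1
  x=-2.220: |R|=1.34277 >1
  x=-2.058: |R|=1.14439 >1
  x=-1.956: |R|=1.03349 >1
So |R|<1 on (-1.9231, 0).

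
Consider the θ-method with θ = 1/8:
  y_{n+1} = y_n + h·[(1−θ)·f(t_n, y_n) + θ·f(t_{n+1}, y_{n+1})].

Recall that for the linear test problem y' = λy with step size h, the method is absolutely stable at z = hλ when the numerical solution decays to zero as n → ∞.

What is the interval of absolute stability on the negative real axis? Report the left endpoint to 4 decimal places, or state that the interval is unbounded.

(-2.6667, 0).

Set f=λy, z=hλ:
  y_{n+1} = y_n + z·[7/8·y_n + 1/8·y_{n+1}] ⇒ (1 − 1/8z)y_{n+1} = (1 + 7/8z)y_n
  ⇒ R(z) = (1 + 7/8z)/(1 − 1/8z).

Find x<0 with |R(x)|<1.
x=-0.8: |R|=0.2727
R=−1: 1+7/8x = −1+1/8x ⇒ -3/4x=2 ⇒ x=2/(-3/4)=-2.6667
Confirm numerically:
  x=-2.416: |R|=0.85561 <1
  x=-2.353: |R|=0.81822 <1
  x=-1.913: |R|=0.54383 <1
  x=-1.729: |R|=0.42173 <1
  x=-3.180: |R|=1.27549 >1
  x=-3.054: |R|=1.21024 >1
  x=-2.871: |R|=1.11278 >1
Interval (-2.6667, 0).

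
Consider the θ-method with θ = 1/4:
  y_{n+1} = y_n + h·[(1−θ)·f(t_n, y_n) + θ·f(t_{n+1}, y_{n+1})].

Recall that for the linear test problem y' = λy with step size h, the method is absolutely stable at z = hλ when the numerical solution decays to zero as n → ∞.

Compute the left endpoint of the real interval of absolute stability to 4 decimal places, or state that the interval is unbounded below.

Test eqn y'=λy, z=hλ:
  y_{n+1} = y_n + z·[3/4·y_n + 1/4·y_{n+1}] ⇒ (1 − 1/4z)y_{n+1} = (1 + 3/4z)y_n
  R(z) = (1 + 3/4z)/(1 − 1/4z).

Boundary: |R(x)|=1, x<0.
x=-1.26: |R|=0.0418
R=−1: 1+3/4x = −1+1/4x ⇒ -1/2x=2 ⇒ x=2/(-1/2)=-4.0000
Confirm numerically:
  x=-3.651: |R|=0.90877 <1
  x=-3.406: |R|=0.83959 <1
  x=-2.798: |R|=0.64637 <1
  x=-1.721: |R|=0.20329 <1
  x=-4.454: |R|=1.10740 >1
  x=-4.344: |R|=1.08245 >1
  x=-4.192: |R|=1.04688 >1
Interval (-4.0000, 0).

left endpoint -4.0000.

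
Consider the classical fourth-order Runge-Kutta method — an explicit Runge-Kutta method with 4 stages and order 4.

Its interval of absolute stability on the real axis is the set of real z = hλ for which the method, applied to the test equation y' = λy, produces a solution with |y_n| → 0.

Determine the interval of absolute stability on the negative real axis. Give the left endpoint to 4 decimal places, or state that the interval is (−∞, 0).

On y'=λy, z=hλ:
  order 4, 4-stage ⇒ R(z)=1+z+z^2/2+z^3/6+z^4/24
  (e.g. R(-0.37)=0.69079, |R|=0.69079)

Boundary: |R(x)|=1, x<0.
x=-0.37: |R|=0.6908
|R(-2.7)|=0.8788 |R(-2.19)|=0.4159 |R(-1.11)|=0.3414
Bisect:
  x_lo=-3.6305 |R|=3.2231  x_hi=-0.3935 |R|=0.6748
  mid=-2.01200 |R|=0.33741 →hi
  mid=-2.82126 |R|=1.05559 →lo
  mid=-2.41663 |R|=0.57231 →hi
  mid=-2.61894 |R|=0.77683 →hi
  mid=-2.72010 |R|=0.90608 →hi
  mid=-2.77068 |R|=0.97819 →hi
  mid=-2.79597 |R|=1.01621 →lo
  mid=-2.78332 |R|=0.99703 →hi
  ...
  [-2.78530,-2.78510] ⇒ x*=-2.7853
Stable set (-2.7853, 0).

z∈(-2.7853,0).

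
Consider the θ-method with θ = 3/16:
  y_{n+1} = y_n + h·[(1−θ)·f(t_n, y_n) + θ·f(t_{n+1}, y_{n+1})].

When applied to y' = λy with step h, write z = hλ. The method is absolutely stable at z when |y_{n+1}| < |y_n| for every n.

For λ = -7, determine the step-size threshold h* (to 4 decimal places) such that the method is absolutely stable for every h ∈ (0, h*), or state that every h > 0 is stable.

(-3.2000,0); λ=-7 ⇒ h* = (16/5)/7 = 0.4571.

Test eqn y'=λy, z=hλ:
  y_{n+1} = y_n + z·[13/16·y_n + 3/16·y_{n+1}] ⇒ (1 − 3/16z)y_{n+1} = (1 + 13/16z)y_n
  R(z) = (1 + 13/16z)/(1 − 3/16z).

Boundary: |R(x)|=1, x<0.
x=-0.56: |R|=0.4932
R=−1: 1+13/16x = −1+3/16x ⇒ -5/8x=2 ⇒ x=2/(-5/8)=-3.2000
Confirm numerically:
  x=-2.108: |R|=0.51084 <1
  x=-1.602: |R|=0.23195 <1
  x=-1.399: |R|=0.10828 <1
  x=-3.566: |R|=1.13709 >1
  x=-3.409: |R|=1.07969 >1
Stable set (-3.2000, 0).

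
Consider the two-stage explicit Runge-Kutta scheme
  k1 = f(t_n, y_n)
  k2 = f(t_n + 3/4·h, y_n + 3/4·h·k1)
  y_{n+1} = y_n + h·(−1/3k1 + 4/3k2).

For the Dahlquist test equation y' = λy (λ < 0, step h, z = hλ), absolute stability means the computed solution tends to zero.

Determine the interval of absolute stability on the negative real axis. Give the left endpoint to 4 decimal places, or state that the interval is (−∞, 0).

z∈(-1.0000,0).

Set f=λy, z=hλ:
  k1=λy_n ⇒ h·k1=z·y_n;  k2=λ(1+3/4z)y_n ⇒ h·k2=z(1+3/4z)y_n
  y_{n+1}/y_n = 1 − 1/3z + 4/3z(1+3/4z) = 1 + z + z²
  Hence R(z) = 1 + z + z².

Need |R(x)|<1, x<0.
x=-1.63: |R|=2.0269
R=1: x+1x²=0 ⇒ x=−1=-1.0000; min R=1−1/(4·1)=0.7500>−1
Confirm numerically:
  x=-0.961: |R|=0.96252 <1
  x=-0.937: |R|=0.94097 <1
  x=-0.930: |R|=0.93490 <1
  x=-1.573: |R|=1.90133 >1
  x=-1.270: |R|=1.34290 >1
  x=-1.102: |R|=1.11240 >1
Interval (-1.0000, 0).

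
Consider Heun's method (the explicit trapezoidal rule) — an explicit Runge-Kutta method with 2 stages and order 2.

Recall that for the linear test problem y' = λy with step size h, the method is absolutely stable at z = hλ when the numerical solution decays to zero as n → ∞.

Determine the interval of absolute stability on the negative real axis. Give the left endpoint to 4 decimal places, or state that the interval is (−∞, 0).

On y'=λy, z=hλ:
  order 2, 2-stage ⇒ R(z)=1+z+z^2/2
  (e.g. R(-0.53)=0.61045, |R|=0.61045)

Find x<0 with |R(x)|<1.
x=-0.53: |R|=0.6104
|R(-2.34)|=1.3978 |R(-1.12)|=0.5072 |R(-1.04)|=0.5008
Bisect:
  x_lo=-2.8674 |R|=2.2436  x_hi=-0.3383 |R|=0.7189
  mid=-1.60285 |R|=0.68171 →hi
  mid=-2.23513 |R|=1.26278 →lo
  mid=-1.91899 |R|=0.92227 →hi
  mid=-2.07706 |R|=1.08003 →lo
  mid=-1.99802 |R|=0.99803 →hi
  mid=-2.03754 |R|=1.03825 →lo
  mid=-2.01778 |R|=1.01794 →lo
  mid=-2.00790 |R|=1.00794 →lo
  mid=-2.00296 |R|=1.00297 →lo
  ...
  [-2.00003,-1.99988] ⇒ x*=-2.0000
Stable set (-2.0000, 0).

(-2.0000, 0).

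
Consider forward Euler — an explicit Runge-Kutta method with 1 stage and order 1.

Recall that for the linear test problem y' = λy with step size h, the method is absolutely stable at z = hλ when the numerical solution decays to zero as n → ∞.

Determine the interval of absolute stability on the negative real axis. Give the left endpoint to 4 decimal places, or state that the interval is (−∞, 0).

With y'=λy (z=hλ):
  order 1, 1-stage ⇒ R(z)=1+z
  (e.g. R(-1.63)=-0.63000, |R|=0.63000)

Boundary: |R(x)|=1, x<0.
x=-1.63: |R|=0.6300
|R(-1.69)|=0.6900 |R(-1.48)|=0.4800 |R(-0.52)|=0.4800
Bisect:
  x_lo=-2.6033 |R|=1.6033  x_hi=-0.2709 |R|=0.7291
  mid=-1.43711 |R|=0.43711 →hi
  mid=-2.02020 |R|=1.02020 →lo
  mid=-1.72866 |R|=0.72866 →hi
  mid=-1.87443 |R|=0.87443 →hi
  mid=-1.94731 |R|=0.94731 →hi
  mid=-1.98376 |R|=0.98376 →hi
  mid=-2.00198 |R|=1.00198 →lo
  mid=-1.99287 |R|=0.99287 →hi
  mid=-1.99742 |R|=0.99742 →hi
  mid=-1.99970 |R|=0.99970 →hi
  ...
  [-2.00013,-1.99998] ⇒ x*=-2.0000
Stable set (-2.0000, 0).

z∈(-2.0000,0).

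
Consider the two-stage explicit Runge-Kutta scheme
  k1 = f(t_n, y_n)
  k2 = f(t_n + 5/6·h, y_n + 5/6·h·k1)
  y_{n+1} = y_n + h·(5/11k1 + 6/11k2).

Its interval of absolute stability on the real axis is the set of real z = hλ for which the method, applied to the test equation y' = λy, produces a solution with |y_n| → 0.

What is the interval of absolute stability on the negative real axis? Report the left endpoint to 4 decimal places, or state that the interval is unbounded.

On y'=λy, z=hλ:
  k1=λy_n ⇒ h·k1=z·y_n;  k2=λ(1+5/6z)y_n ⇒ h·k2=z(1+5/6z)y_n
  y_{n+1}/y_n = 1 + 5/11z + 6/11z(1+5/6z) = 1 + z + 5/11z²
  Hence R(z) = 1 + z + 5/11z².

Solve |R(x)|<1 on ℝ⁻.
x=-0.31: |R|=0.7337
R=1: x+5/11x²=0 ⇒ x=−11/5=-2.2000; min R=1−1/(4·5/11)=0.4500>−1
Confirm numerically:
  x=-1.681: |R|=0.60344 <1
  x=-1.606: |R|=0.56638 <1
  x=-1.579: |R|=0.55429 <1
  x=-2.649: |R|=1.54064 >1
  x=-2.577: |R|=1.44160 >1
  x=-2.246: |R|=1.04696 >1
Interval (-2.2000, 0).

z∈(-2.2000,0).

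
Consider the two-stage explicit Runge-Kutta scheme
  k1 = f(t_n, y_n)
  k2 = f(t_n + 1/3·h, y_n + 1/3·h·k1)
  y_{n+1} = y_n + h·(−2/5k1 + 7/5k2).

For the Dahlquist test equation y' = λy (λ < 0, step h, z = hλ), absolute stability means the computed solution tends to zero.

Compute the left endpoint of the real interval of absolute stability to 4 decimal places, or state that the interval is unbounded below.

Test eqn y'=λy, z=hλ:
  k1=λy_n ⇒ h·k1=z·y_n;  k2=λ(1+1/3z)y_n ⇒ h·k2=z(1+1/3z)y_n
  y_{n+1}/y_n = 1 − 2/5z + 7/5z(1+1/3z) = 1 + z + 7/15z²
  Hence R(z) = 1 + z + 7/15z².

Boundary: |R(x)|=1, x<0.
x=-1.46: |R|=0.5347
R=1: x+7/15x²=0 ⇒ x=−15/7=-2.1429; min R=1−1/(4·7/15)=0.4643>−1
Confirm numerically:
  x=-1.672: |R|=0.63261 <1
  x=-1.357: |R|=0.50234 <1
  x=-0.939: |R|=0.47247 <1
  x=-2.605: |R|=1.56181 >1
  x=-2.473: |R|=1.38101 >1
  x=-2.176: |R|=1.03366 >1
Stable set (-2.1429, 0).

z* = -2.1429.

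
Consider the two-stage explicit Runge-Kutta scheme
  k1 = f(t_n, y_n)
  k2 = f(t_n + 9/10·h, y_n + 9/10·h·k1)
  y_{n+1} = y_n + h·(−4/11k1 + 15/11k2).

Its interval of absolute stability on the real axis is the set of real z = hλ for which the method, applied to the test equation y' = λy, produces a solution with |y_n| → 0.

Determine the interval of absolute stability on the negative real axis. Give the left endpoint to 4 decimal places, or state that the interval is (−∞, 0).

On y'=λy, z=hλ:
  k1=λy_n ⇒ h·k1=z·y_n;  k2=λ(1+9/10z)y_n ⇒ h·k2=z(1+9/10z)y_n
  y_{n+1}/y_n = 1 − 4/11z + 15/11z(1+9/10z) = 1 + z + 27/22z²
  R(z) = 1 + z + 27/22z².

Boundary: |R(x)|=1, x<0.
x=-1.56: |R|=2.4267
R=1: x+27/22x²=0 ⇒ x=−22/27=-0.8148; min R=1−1/(4·27/22)=0.7963>−1
Confirm numerically:
  x=-0.752: |R|=0.94203 <1
  x=-0.673: |R|=0.88287 <1
  x=-0.617: |R|=0.85021 <1
  x=-0.423: |R|=0.79659 <1
  x=-1.174: |R|=1.51752 >1
  x=-1.024: |R|=1.26289 >1
  x=-0.923: |R|=1.12255 >1
Interval (-0.8148, 0).

z∈(-0.8148,0).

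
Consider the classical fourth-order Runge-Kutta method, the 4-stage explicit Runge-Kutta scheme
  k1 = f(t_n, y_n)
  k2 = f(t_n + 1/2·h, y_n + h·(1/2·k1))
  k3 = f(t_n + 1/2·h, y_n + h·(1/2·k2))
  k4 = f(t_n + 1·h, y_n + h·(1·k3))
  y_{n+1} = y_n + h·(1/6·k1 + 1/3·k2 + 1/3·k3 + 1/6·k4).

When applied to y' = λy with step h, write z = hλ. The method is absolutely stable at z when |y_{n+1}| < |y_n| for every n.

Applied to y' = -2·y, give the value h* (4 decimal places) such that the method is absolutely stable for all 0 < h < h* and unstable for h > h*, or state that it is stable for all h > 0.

With y'=λy (z=hλ):
  order 4, 4-stage ⇒ R(z)=1+z+z^2/2+z^3/6+z^4/24
  (e.g. R(-0.49)=0.61284, |R|=0.61284)

Boundary: |R(x)|=1, x<0.
x=-0.49: |R|=0.6128
|R(-1.56)|=0.2708 |R(-1.08)|=0.3499 |R(-0.59)|=0.5549
Bisect:
  x_lo=-3.5489 |R|=2.9085  x_hi=-0.2327 |R|=0.7924
  mid=-1.89084 |R|=0.30269 →hi
  mid=-2.71989 |R|=0.90579 →hi
  mid=-3.13441 |R|=1.66723 →lo
  mid=-2.92715 |R|=1.23581 →lo
  mid=-2.82352 |R|=1.05918 →lo
  mid=-2.77170 |R|=0.97971 →hi
  mid=-2.79761 |R|=1.01873 →lo
  mid=-2.78466 |R|=0.99904 →hi
  ...
  [-2.78547,-2.78527] ⇒ x*=-2.7853
So |R|<1 on (-2.7853, 0).

(-2.7853,0); λ=-2 ⇒ h* = 1.3926.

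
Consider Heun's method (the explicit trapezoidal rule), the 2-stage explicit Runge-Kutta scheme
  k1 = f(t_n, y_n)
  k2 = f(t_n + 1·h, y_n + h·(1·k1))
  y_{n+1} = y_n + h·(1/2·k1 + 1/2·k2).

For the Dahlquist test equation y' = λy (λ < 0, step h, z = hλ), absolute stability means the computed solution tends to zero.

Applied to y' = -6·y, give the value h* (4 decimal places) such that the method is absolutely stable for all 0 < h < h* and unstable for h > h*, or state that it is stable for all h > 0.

(-2.0000,0); λ=-6 ⇒ h* = 0.3333.

Test eqn y'=λy, z=hλ:
  order 2, 2-stage ⇒ R(z)=1+z+z^2/2
  (e.g. R(-1.73)=0.76645, |R|=0.76645)

Solve |R(x)|<1 on ℝ⁻.
x=-1.73: |R|=0.7664
|R(-2.02)|=1.0202 |R(-0.88)|=0.5072 |R(-0.58)|=0.5882
Bisect:
  x_lo=-2.5799 |R|=1.7480  x_hi=-0.0860 |R|=0.9177
  mid=-1.33296 |R|=0.55543 →hi
  mid=-1.95643 |R|=0.95738 →hi
  mid=-2.26816 |R|=1.30412 →lo
  mid=-2.11230 |R|=1.11860 →lo
  mid=-2.03436 |R|=1.03495 →lo
  mid=-1.99540 |R|=0.99541 →hi
  mid=-2.01488 |R|=1.01499 →lo
  ...
  [-2.00012,-1.99996] ⇒ x*=-2.0000
Interval (-2.0000, 0).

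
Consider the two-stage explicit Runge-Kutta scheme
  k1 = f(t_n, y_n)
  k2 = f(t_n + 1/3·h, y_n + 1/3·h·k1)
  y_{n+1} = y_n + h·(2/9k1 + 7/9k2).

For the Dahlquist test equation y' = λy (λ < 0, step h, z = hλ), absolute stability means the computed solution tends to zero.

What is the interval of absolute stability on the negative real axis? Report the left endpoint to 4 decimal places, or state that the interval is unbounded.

z∈(-3.8571,0).

Test eqn y'=λy, z=hλ:
  k1=λy_n ⇒ h·k1=z·y_n;  k2=λ(1+1/3z)y_n ⇒ h·k2=z(1+1/3z)y_n
  y_{n+1}/y_n = 1 + 2/9z + 7/9z(1+1/3z) = 1 + z + 7/27z²
  Hence R(z) = 1 + z + 7/27z².

Find x<0 with |R(x)|<1.
x=-1.53: |R|=0.0769
R=1: x+7/27x²=0 ⇒ x=−27/7=-3.8571; min R=1−1/(4·7/27)=0.0357>−1
Confirm numerically:
  x=-3.030: |R|=0.35023 <1
  x=-2.989: |R|=0.32725 <1
  x=-2.940: |R|=0.30093 <1
  x=-4.410: |R|=1.63210 >1
  x=-4.350: |R|=1.55583 >1
  x=-4.184: |R|=1.35456 >1
Stable set (-3.8571, 0).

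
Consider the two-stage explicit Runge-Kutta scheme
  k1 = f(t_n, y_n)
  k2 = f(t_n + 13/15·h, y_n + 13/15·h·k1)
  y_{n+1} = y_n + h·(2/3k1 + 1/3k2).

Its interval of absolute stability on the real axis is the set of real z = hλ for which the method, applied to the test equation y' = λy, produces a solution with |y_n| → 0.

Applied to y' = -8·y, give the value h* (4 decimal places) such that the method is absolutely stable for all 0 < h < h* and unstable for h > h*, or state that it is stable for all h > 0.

(-3.4615,0); λ=-8 ⇒ h* = (45/13)/8 = 0.4327.

Test eqn y'=λy, z=hλ:
  k1=λy_n ⇒ h·k1=z·y_n;  k2=λ(1+13/15z)y_n ⇒ h·k2=z(1+13/15z)y_n
  y_{n+1}/y_n = 1 + 2/3z + 1/3z(1+13/15z) = 1 + z + 13/45z²
  Hence R(z) = 1 + z + 13/45z².

Boundary: |R(x)|=1, x<0.
x=-1.17: |R|=0.2255
R=1: x+13/45x²=0 ⇒ x=−45/13=-3.4615; min R=1−1/(4·13/45)=0.1346>−1
Confirm numerically:
  x=-3.222: |R|=0.77704 <1
  x=-3.164: |R|=0.72804 <1
  x=-2.493: |R|=0.30246 <1
  x=-1.608: |R|=0.13897 <1
  x=-3.771: |R|=1.33713 >1
  x=-3.724: |R|=1.28236 >1
  x=-3.654: |R|=1.20316 >1
Interval (-3.4615, 0).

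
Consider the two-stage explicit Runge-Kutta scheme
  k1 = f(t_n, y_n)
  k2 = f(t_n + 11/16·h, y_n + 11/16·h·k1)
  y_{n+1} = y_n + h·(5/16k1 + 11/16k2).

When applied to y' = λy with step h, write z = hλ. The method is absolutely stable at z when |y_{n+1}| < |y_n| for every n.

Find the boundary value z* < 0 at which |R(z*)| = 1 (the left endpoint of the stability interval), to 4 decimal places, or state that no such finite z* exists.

On y'=λy, z=hλ:
  k1=λy_n ⇒ h·k1=z·y_n;  k2=λ(1+11/16z)y_n ⇒ h·k2=z(1+11/16z)y_n
  y_{n+1}/y_n = 1 + 5/16z + 11/16z(1+11/16z) = 1 + z + 121/256z²
  ⇒ R(z) = 1 + z + 121/256z².

Boundary: |R(x)|=1, x<0.
x=-1.13: |R|=0.4735
R=1: x+121/256x²=0 ⇒ x=−256/121=-2.1157; min R=1−1/(4·121/256)=0.4711>−1
Confirm numerically:
  x=-1.983: |R|=0.87562 <1
  x=-1.204: |R|=0.48117 <1
  x=-1.033: |R|=0.47137 <1
  x=-0.860: |R|=0.48958 <1
  x=-2.506: |R|=1.46230 >1
  x=-2.264: |R|=1.15869 >1
  x=-2.197: |R|=1.08442 >1
Interval (-2.1157, 0).

left endpoint -2.1157.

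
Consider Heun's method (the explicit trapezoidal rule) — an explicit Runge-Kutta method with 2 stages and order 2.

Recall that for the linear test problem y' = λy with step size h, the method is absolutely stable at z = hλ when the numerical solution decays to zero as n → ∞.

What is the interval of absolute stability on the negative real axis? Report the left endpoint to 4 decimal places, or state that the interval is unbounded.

Test eqn y'=λy, z=hλ:
  order 2, 2-stage ⇒ R(z)=1+z+z^2/2
  (e.g. R(-1.78)=0.80420, |R|=0.80420)

Need |R(x)|<1, x<0.
x=-1.78: |R|=0.8042
|R(-1.68)|=0.7312 |R(-1.31)|=0.5481 |R(-0.83)|=0.5145
Bisect:
  x_lo=-2.3716 |R|=1.4406  x_hi=-0.0544 |R|=0.9470
  mid=-1.21301 |R|=0.52269 →hi
  mid=-1.79230 |R|=0.81387 →hi
  mid=-2.08195 |R|=1.08530 →lo
  mid=-1.93712 |R|=0.93910 →hi
  mid=-2.00954 |R|=1.00958 →lo
  mid=-1.97333 |R|=0.97369 →hi
  mid=-1.99143 |R|=0.99147 →hi
  mid=-2.00048 |R|=1.00048 →lo
  mid=-1.99596 |R|=0.99597 →hi
  ...
  [-2.00006,-1.99992] ⇒ x*=-2.0000
Interval (-2.0000, 0).

(-2.0000, 0).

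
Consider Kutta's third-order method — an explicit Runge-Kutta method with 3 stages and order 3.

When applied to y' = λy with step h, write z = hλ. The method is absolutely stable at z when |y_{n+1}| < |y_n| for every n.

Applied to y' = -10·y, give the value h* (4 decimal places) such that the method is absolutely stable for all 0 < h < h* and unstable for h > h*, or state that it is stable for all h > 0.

Set f=λy, z=hλ:
  order 3, 3-stage ⇒ R(z)=1+z+z^2/2+z^3/6
  (e.g. R(-1.8)=-0.15200, |R|=0.15200)

Boundary: |R(x)|=1, x<0.
x=-1.8: |R|=0.1520
|R(-2.56)|=1.0794 |R(-2.31)|=0.6963 |R(-0.82)|=0.4243
Bisect:
  x_lo=-2.8466 |R|=1.6394  x_hi=-0.1214 |R|=0.8856
  mid=-1.48402 |R|=0.07243 →hi
  mid=-2.16530 |R|=0.51305 →hi
  mid=-2.50595 |R|=0.98886 →hi
  mid=-2.67627 |R|=1.28983 →lo
  mid=-2.59111 |R|=1.13357 →lo
  mid=-2.54853 |R|=1.05981 →lo
  mid=-2.52724 |R|=1.02399 →lo
  mid=-2.51659 |R|=1.00634 →lo
  mid=-2.51127 |R|=0.99758 →hi
  ...
  [-2.51277,-2.51260] ⇒ x*=-2.5127
Interval (-2.5127, 0).

(-2.5127,0); λ=-10 ⇒ h* = 0.2513.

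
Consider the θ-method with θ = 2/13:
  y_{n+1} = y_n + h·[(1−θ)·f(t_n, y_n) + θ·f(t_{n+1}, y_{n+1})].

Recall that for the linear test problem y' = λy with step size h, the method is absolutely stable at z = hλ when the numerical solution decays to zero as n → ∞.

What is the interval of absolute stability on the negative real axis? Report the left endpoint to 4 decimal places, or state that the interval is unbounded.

(-2.8889, 0).

Set f=λy, z=hλ:
  y_{n+1} = y_n + z·[11/13·y_n + 2/13·y_{n+1}] ⇒ (1 − 2/13z)y_{n+1} = (1 + 11/13z)y_n
  R(z) = (1 + 11/13z)/(1 − 2/13z).

Find x<0 with |R(x)|<1.
x=-0.9: |R|=0.2095
R=−1: 1+11/13x = −1+2/13x ⇒ -9/13x=2 ⇒ x=2/(-9/13)=-2.8889
Confirm numerically:
  x=-2.626: |R|=0.87037 <1
  x=-2.146: |R|=0.61335 <1
  x=-1.245: |R|=0.04487 <1
  x=-3.272: |R|=1.17642 >1
  x=-3.102: |R|=1.09988 >1
Interval (-2.8889, 0).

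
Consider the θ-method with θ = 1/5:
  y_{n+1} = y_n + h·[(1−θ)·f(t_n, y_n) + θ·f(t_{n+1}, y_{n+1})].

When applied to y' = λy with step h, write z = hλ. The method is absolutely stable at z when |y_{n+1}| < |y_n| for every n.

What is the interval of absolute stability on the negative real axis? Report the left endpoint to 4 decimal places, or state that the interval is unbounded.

z∈(-3.3333,0).

With y'=λy (z=hλ):
  y_{n+1} = y_n + z·[4/5·y_n + 1/5·y_{n+1}] ⇒ (1 − 1/5z)y_{n+1} = (1 + 4/5z)y_n
  ⇒ R(z) = (1 + 4/5z)/(1 − 1/5z).

Need |R(x)|<1, x<0.
x=-1.4: |R|=0.0937
R=−1: 1+4/5x = −1+1/5x ⇒ -3/5x=2 ⇒ x=2/(-3/5)=-3.3333
Confirm numerically:
  x=-2.965: |R|=0.86127 <1
  x=-2.125: |R|=0.49123 <1
  x=-1.793: |R|=0.31974 <1
  x=-1.711: |R|=0.27477 <1
  x=-3.855: |R|=1.17674 >1
  x=-3.833: |R|=1.16970 >1
  x=-3.487: |R|=1.05432 >1
So |R|<1 on (-3.3333, 0).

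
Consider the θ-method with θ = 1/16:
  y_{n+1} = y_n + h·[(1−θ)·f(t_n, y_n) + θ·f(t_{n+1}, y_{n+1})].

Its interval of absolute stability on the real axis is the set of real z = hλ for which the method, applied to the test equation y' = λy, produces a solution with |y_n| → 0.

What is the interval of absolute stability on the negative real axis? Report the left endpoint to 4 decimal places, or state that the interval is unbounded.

Set f=λy, z=hλ:
  y_{n+1} = y_n + z·[15/16·y_n + 1/16·y_{n+1}] ⇒ (1 − 1/16z)y_{n+1} = (1 + 15/16z)y_n
  so R(z) = (1 + 15/16z)/(1 − 1/16z).

Solve |R(x)|<1 on ℝ⁻.
x=-0.36: |R|=0.6479
R=−1: 1+15/16x = −1+1/16x ⇒ -7/8x=2 ⇒ x=2/(-7/8)=-2.2857
Confirm numerically:
  x=-1.960: |R|=0.74610 <1
  x=-1.869: |R|=0.67351 <1
  x=-1.091: |R|=0.02136 <1
  x=-2.582: |R|=1.22323 >1
  x=-2.482: |R|=1.14869 >1
So |R|<1 on (-2.2857, 0).

z∈(-2.2857,0).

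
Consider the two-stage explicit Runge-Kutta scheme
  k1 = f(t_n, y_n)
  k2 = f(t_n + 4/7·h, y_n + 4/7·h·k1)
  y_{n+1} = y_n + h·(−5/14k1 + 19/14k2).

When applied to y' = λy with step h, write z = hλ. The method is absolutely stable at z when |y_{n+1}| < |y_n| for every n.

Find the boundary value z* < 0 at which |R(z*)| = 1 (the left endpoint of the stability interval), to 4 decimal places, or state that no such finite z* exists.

left endpoint -1.2895.

Set f=λy, z=hλ:
  k1=λy_n ⇒ h·k1=z·y_n;  k2=λ(1+4/7z)y_n ⇒ h·k2=z(1+4/7z)y_n
  y_{n+1}/y_n = 1 − 5/14z + 19/14z(1+4/7z) = 1 + z + 38/49z²
  R(z) = 1 + z + 38/49z².

Solve |R(x)|<1 on ℝ⁻.
x=-0.31: |R|=0.7645
R=1: x+38/49x²=0 ⇒ x=−49/38=-1.2895; min R=1−1/(4·38/49)=0.6776>−1
Confirm numerically:
  x=-1.074: |R|=0.82053 <1
  x=-0.914: |R|=0.73386 <1
  x=-0.636: |R|=0.67769 <1
  x=-0.629: |R|=0.67782 <1
  x=-1.615: |R|=1.40771 >1
  x=-1.610: |R|=1.40020 >1
  x=-1.383: |R|=1.10031 >1
So |R|<1 on (-1.2895, 0).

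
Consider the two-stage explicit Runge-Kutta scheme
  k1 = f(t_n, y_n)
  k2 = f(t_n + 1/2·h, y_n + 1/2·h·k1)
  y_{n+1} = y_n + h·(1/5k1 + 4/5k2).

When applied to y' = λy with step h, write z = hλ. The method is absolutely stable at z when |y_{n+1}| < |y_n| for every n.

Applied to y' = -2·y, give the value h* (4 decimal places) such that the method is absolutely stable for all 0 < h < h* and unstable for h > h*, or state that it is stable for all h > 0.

(-2.5000,0); λ=-2 ⇒ h* = (5/2)/2 = 1.2500.

On y'=λy, z=hλ:
  k1=λy_n ⇒ h·k1=z·y_n;  k2=λ(1+1/2z)y_n ⇒ h·k2=z(1+1/2z)y_n
  y_{n+1}/y_n = 1 + 1/5z + 4/5z(1+1/2z) = 1 + z + 2/5z²
  Hence R(z) = 1 + z + 2/5z².

Boundary: |R(x)|=1, x<0.
x=-0.92: |R|=0.4186
R=1: x+2/5x²=0 ⇒ x=−5/2=-2.5000; min R=1−1/(4·2/5)=0.3750>−1
Confirm numerically:
  x=-2.330: |R|=0.84156 <1
  x=-1.738: |R|=0.47026 <1
  x=-1.552: |R|=0.41148 <1
  x=-1.523: |R|=0.40481 <1
  x=-2.572: |R|=1.07407 >1
  x=-2.540: |R|=1.04064 >1
Interval (-2.5000, 0).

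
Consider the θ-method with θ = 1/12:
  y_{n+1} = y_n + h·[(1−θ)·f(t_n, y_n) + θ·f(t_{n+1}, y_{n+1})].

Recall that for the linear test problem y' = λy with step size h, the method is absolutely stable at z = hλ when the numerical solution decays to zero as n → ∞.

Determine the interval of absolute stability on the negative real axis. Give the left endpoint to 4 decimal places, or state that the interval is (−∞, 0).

(-2.4000, 0).

Set f=λy, z=hλ:
  y_{n+1} = y_n + z·[11/12·y_n + 1/12·y_{n+1}] ⇒ (1 − 1/12z)y_{n+1} = (1 + 11/12z)y_n
  ⇒ R(z) = (1 + 11/12z)/(1 − 1/12z).

Boundary: |R(x)|=1, x<0.
x=-1.72: |R|=0.5044
R=−1: 1+11/12x = −1+1/12x ⇒ -5/6x=2 ⇒ x=2/(-5/6)=-2.4000
Confirm numerically:
  x=-2.339: |R|=0.95746 <1
  x=-2.253: |R|=0.89686 <1
  x=-1.013: |R|=0.06586 <1
  x=-2.853: |R|=1.30499 >1
  x=-2.590: |R|=1.13023 >1
Stable set (-2.4000, 0).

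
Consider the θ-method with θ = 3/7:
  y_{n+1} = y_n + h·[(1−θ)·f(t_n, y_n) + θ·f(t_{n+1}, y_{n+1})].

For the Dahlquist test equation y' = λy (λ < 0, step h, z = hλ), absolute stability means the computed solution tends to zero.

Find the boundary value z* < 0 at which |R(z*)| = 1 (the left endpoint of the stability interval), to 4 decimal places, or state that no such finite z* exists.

z* = -14.0000.

Set f=λy, z=hλ:
  y_{n+1} = y_n + z·[4/7·y_n + 3/7·y_{n+1}] ⇒ (1 − 3/7z)y_{n+1} = (1 + 4/7z)y_n
  R(z) = (1 + 4/7z)/(1 − 3/7z).

Need |R(x)|<1, x<0.
x=-0.83: |R|=0.3878
R=−1: 1+4/7x = −1+3/7x ⇒ -1/7x=2 ⇒ x=2/(-1/7)=-14.0000
Confirm numerically:
  x=-11.865: |R|=0.94988 <1
  x=-6.588: |R|=0.72306 <1
  x=-6.198: |R|=0.69516 <1
  x=-14.426: |R|=1.00847 >1
  x=-14.404: |R|=1.00805 >1
  x=-14.310: |R|=1.00621 >1
Interval (-14.0000, 0).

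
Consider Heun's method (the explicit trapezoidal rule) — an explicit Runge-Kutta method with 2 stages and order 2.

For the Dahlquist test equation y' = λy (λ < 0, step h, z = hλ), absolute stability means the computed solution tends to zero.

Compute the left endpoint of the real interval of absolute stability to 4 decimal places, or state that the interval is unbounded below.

left endpoint -2.0000.

Set f=λy, z=hλ:
  order 2, 2-stage ⇒ R(z)=1+z+z^2/2
  (e.g. R(-1.57)=0.66245, |R|=0.66245)

Need |R(x)|<1, x<0.
x=-1.57: |R|=0.6624
|R(-1.97)|=0.9704 |R(-1.09)|=0.5040 |R(-0.8)|=0.5200
Bisect:
  x_lo=-2.7424 |R|=2.0181  x_hi=-0.1657 |R|=0.8480
  mid=-1.45409 |R|=0.60310 →hi
  mid=-2.09827 |R|=1.10309 →lo
  mid=-1.77618 |R|=0.80123 →hi
  mid=-1.93722 |R|=0.93919 →hi
  mid=-2.01774 |R|=1.01790 →lo
  mid=-1.97748 |R|=0.97774 →hi
  mid=-1.99761 |R|=0.99762 →hi
  mid=-2.00768 |R|=1.00771 →lo
  mid=-2.00265 |R|=1.00265 →lo
  ...
  [-2.00013,-1.99997] ⇒ x*=-2.0000
So |R|<1 on (-2.0000, 0).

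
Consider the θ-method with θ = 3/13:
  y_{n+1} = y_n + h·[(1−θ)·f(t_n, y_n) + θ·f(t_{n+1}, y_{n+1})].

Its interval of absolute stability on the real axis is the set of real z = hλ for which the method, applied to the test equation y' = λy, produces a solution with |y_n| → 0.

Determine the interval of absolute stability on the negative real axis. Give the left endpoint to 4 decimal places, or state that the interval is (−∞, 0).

Set f=λy, z=hλ:
  y_{n+1} = y_n + z·[10/13·y_n + 3/13·y_{n+1}] ⇒ (1 − 3/13z)y_{n+1} = (1 + 10/13z)y_n
  ⇒ R(z) = (1 + 10/13z)/(1 − 3/13z).

Boundary: |R(x)|=1, x<0.
x=-1.7: |R|=0.2210
R=−1: 1+10/13x = −1+3/13x ⇒ -7/13x=2 ⇒ x=2/(-7/13)=-3.7143
Confirm numerically:
  x=-3.655: |R|=0.98268 <1
  x=-3.592: |R|=0.96400 <1
  x=-2.342: |R|=0.52032 <1
  x=-2.237: |R|=0.47537 <1
  x=-4.240: |R|=1.14308 >1
  x=-4.228: |R|=1.14001 >1
So |R|<1 on (-3.7143, 0).

(-3.7143, 0).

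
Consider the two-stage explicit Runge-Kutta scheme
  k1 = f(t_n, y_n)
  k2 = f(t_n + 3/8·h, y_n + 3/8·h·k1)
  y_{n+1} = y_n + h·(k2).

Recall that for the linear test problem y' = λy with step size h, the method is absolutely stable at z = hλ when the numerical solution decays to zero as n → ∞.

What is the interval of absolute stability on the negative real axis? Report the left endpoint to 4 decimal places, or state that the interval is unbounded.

z∈(-2.6667,0).

With y'=λy (z=hλ):
  k1=λy_n ⇒ h·k1=z·y_n;  k2=λ(1+3/8z)y_n ⇒ h·k2=z(1+3/8z)y_n
  y_{n+1}/y_n = 1 + z(1+3/8z) = 1 + z + 3/8z²
  R(z) = 1 + z + 3/8z².

Boundary: |R(x)|=1, x<0.
x=-1.51: |R|=0.3450
R=1: x+3/8x²=0 ⇒ x=−8/3=-2.6667; min R=1−1/(4·3/8)=0.3333>−1
Confirm numerically:
  x=-2.362: |R|=0.73014 <1
  x=-2.225: |R|=0.63148 <1
  x=-1.584: |R|=0.35690 <1
  x=-1.242: |R|=0.33646 <1
  x=-3.066: |R|=1.45913 >1
  x=-2.850: |R|=1.19594 >1
Interval (-2.6667, 0).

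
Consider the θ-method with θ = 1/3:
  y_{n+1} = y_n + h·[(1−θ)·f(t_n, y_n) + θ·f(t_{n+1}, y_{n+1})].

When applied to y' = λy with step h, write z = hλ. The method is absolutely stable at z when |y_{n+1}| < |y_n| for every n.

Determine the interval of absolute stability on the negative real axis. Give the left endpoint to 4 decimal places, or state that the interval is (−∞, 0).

z∈(-6.0000,0).

Set f=λy, z=hλ:
  y_{n+1} = y_n + z·[2/3·y_n + 1/3·y_{n+1}] ⇒ (1 − 1/3z)y_{n+1} = (1 + 2/3z)y_n
  Hence R(z) = (1 + 2/3z)/(1 − 1/3z).

Find x<0 with |R(x)|<1.
x=-1.61: |R|=0.0477
R=−1: 1+2/3x = −1+1/3x ⇒ -1/3x=2 ⇒ x=2/(-1/3)=-6.0000
Confirm numerically:
  x=-5.379: |R|=0.92589 <1
  x=-3.667: |R|=0.65007 <1
  x=-3.323: |R|=0.57663 <1
  x=-6.280: |R|=1.03017 >1
  x=-6.270: |R|=1.02913 >1
So |R|<1 on (-6.0000, 0).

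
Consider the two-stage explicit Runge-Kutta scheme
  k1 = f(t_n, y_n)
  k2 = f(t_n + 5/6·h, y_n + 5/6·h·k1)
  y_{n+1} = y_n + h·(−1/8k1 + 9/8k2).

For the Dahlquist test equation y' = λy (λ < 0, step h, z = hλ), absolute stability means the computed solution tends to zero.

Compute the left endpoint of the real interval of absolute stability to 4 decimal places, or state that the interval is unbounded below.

z* = -1.0667.

With y'=λy (z=hλ):
  k1=λy_n ⇒ h·k1=z·y_n;  k2=λ(1+5/6z)y_n ⇒ h·k2=z(1+5/6z)y_n
  y_{n+1}/y_n = 1 − 1/8z + 9/8z(1+5/6z) = 1 + z + 15/16z²
  so R(z) = 1 + z + 15/16z².

Need |R(x)|<1, x<0.
x=-0.61: |R|=0.7388
R=1: x+15/16x²=0 ⇒ x=−16/15=-1.0667; min R=1−1/(4·15/16)=0.7333>−1
Confirm numerically:
  x=-1.016: |R|=0.95174 <1
  x=-0.580: |R|=0.73538 <1
  x=-0.528: |R|=0.73336 <1
  x=-1.592: |R|=1.78406 >1
  x=-1.270: |R|=1.24209 >1
So |R|<1 on (-1.0667, 0).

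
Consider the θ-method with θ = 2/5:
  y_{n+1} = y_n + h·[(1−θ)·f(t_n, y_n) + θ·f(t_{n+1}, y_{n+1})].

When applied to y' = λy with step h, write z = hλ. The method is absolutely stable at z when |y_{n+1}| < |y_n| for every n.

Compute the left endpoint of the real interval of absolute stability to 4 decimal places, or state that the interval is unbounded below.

left endpoint -10.0000.

On y'=λy, z=hλ:
  y_{n+1} = y_n + z·[3/5·y_n + 2/5·y_{n+1}] ⇒ (1 − 2/5z)y_{n+1} = (1 + 3/5z)y_n
  ⇒ R(z) = (1 + 3/5z)/(1 − 2/5z).

Boundary: |R(x)|=1, x<0.
x=-0.48: |R|=0.5973
R=−1: 1+3/5x = −1+2/5x ⇒ -1/5x=2 ⇒ x=2/(-1/5)=-10.0000
Confirm numerically:
  x=-9.572: |R|=0.98227 <1
  x=-5.010: |R|=0.66778 <1
  x=-4.748: |R|=0.63769 <1
  x=-10.030: |R|=1.00120 >1
  x=-10.027: |R|=1.00108 >1
Interval (-10.0000, 0).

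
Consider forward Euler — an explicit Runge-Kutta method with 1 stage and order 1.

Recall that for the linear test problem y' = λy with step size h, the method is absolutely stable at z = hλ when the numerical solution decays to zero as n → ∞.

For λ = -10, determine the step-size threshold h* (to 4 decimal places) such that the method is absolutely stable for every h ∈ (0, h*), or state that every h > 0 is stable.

(-2.0000,0); λ=-10 ⇒ h* = 0.2000.

On y'=λy, z=hλ:
  order 1, 1-stage ⇒ R(z)=1+z
  (e.g. R(-1.72)=-0.72000, |R|=0.72000)

Need |R(x)|<1, x<0.
x=-1.72: |R|=0.7200
|R(-1.75)|=0.7500 |R(-0.69)|=0.3100 |R(-0.63)|=0.3700
Bisect:
  x_lo=-2.5116 |R|=1.5116  x_hi=-0.2348 |R|=0.7652
  mid=-1.37323 |R|=0.37323 →hi
  mid=-1.94242 |R|=0.94242 →hi
  mid=-2.22702 |R|=1.22702 →lo
  mid=-2.08472 |R|=1.08472 →lo
  mid=-2.01357 |R|=1.01357 →lo
  mid=-1.97800 |R|=0.97800 →hi
  mid=-1.99579 |R|=0.99579 →hi
  ...
  [-2.00009,-1.99995] ⇒ x*=-2.0000
Interval (-2.0000, 0).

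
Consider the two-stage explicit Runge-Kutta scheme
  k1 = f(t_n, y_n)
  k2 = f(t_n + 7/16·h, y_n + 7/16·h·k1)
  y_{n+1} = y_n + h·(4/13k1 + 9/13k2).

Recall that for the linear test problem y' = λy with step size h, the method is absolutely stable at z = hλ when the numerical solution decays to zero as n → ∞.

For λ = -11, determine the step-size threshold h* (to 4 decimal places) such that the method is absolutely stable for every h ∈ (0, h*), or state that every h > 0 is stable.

On y'=λy, z=hλ:
  k1=λy_n ⇒ h·k1=z·y_n;  k2=λ(1+7/16z)y_n ⇒ h·k2=z(1+7/16z)y_n
  y_{n+1}/y_n = 1 + 4/13z + 9/13z(1+7/16z) = 1 + z + 63/208z²
  R(z) = 1 + z + 63/208z².

Need |R(x)|<1, x<0.
x=-1.18: |R|=0.2417
R=1: x+63/208x²=0 ⇒ x=−208/63=-3.3016; min R=1−1/(4·63/208)=0.1746>−1
Confirm numerically:
  x=-2.460: |R|=0.37294 <1
  x=-2.199: |R|=0.26563 <1
  x=-2.117: |R|=0.24043 <1
  x=-1.789: |R|=0.18039 <1
  x=-3.873: |R|=1.67031 >1
  x=-3.545: |R|=1.26136 >1
  x=-3.457: |R|=1.16273 >1
Interval (-3.3016, 0).

(-3.3016,0); λ=-11 ⇒ h* = (208/63)/11 = 0.3001.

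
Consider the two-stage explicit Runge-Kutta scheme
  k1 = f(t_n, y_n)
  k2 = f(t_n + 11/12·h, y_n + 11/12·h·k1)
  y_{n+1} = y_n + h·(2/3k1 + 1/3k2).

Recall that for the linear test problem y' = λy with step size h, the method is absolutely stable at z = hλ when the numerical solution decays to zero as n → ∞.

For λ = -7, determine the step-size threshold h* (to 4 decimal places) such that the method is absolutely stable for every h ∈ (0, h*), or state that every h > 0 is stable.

Set f=λy, z=hλ:
  k1=λy_n ⇒ h·k1=z·y_n;  k2=λ(1+11/12z)y_n ⇒ h·k2=z(1+11/12z)y_n
  y_{n+1}/y_n = 1 + 2/3z + 1/3z(1+11/12z) = 1 + z + 11/36z²
  ⇒ R(z) = 1 + z + 11/36z².

Find x<0 with |R(x)|<1.
x=-1.2: |R|=0.2400
R=1: x+11/36x²=0 ⇒ x=−36/11=-3.2727; min R=1−1/(4·11/36)=0.1818>−1
Confirm numerically:
  x=-2.577: |R|=0.45217 <1
  x=-1.641: |R|=0.18182 <1
  x=-1.568: |R|=0.18325 <1
  x=-1.398: |R|=0.19918 <1
  x=-3.860: |R|=1.69266 >1
  x=-3.652: |R|=1.42323 >1
  x=-3.629: |R|=1.39506 >1
So |R|<1 on (-3.2727, 0).

(-3.2727,0); λ=-7 ⇒ h* = (36/11)/7 = 0.4675.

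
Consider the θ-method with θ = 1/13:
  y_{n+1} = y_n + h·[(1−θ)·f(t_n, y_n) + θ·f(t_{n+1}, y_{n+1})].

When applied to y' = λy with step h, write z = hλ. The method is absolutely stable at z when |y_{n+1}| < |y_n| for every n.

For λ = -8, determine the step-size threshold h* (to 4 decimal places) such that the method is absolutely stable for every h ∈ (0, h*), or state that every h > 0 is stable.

On y'=λy, z=hλ:
  y_{n+1} = y_n + z·[12/13·y_n + 1/13·y_{n+1}] ⇒ (1 − 1/13z)y_{n+1} = (1 + 12/13z)y_n
  so R(z) = (1 + 12/13z)/(1 − 1/13z).

Need |R(x)|<1, x<0.
x=-1.35: |R|=0.2230
R=−1: 1+12/13x = −1+1/13x ⇒ -11/13x=2 ⇒ x=2/(-11/13)=-2.3636
Confirm numerically:
  x=-1.755: |R|=0.54626 <1
  x=-1.580: |R|=0.40878 <1
  x=-1.553: |R|=0.38727 <1
  x=-1.091: |R|=0.00653 <1
  x=-2.890: |R|=1.36438 >1
  x=-2.810: |R|=1.31056 >1
  x=-2.734: |R|=1.25893 >1
Stable set (-2.3636, 0).

(-2.3636,0); λ=-8 ⇒ h* = (26/11)/8 = 0.2955.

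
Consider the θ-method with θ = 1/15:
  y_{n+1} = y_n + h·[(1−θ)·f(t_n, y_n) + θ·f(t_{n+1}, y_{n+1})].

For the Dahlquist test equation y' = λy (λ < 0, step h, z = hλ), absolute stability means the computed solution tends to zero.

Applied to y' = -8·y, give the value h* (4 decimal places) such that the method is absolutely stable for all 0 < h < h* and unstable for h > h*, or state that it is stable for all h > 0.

(-2.3077,0); λ=-8 ⇒ h* = (30/13)/8 = 0.2885.

On y'=λy, z=hλ:
  y_{n+1} = y_n + z·[14/15·y_n + 1/15·y_{n+1}] ⇒ (1 − 1/15z)y_{n+1} = (1 + 14/15z)y_n
  R(z) = (1 + 14/15z)/(1 − 1/15z).

Find x<0 with |R(x)|<1.
x=-1.08: |R|=0.0075
R=−1: 1+14/15x = −1+1/15x ⇒ -13/15x=2 ⇒ x=2/(-13/15)=-2.3077
Confirm numerically:
  x=-1.847: |R|=0.64451 <1
  x=-1.387: |R|=0.26960 <1
  x=-1.167: |R|=0.08276 <1
  x=-1.113: |R|=0.03612 <1
  x=-2.726: |R|=1.30678 >1
  x=-2.431: |R|=1.09196 >1
  x=-2.352: |R|=1.03320 >1
Interval (-2.3077, 0).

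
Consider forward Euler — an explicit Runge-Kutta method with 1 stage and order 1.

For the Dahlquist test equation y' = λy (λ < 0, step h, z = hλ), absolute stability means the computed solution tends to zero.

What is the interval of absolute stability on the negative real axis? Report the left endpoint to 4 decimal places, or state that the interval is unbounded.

(-2.0000, 0).

With y'=λy (z=hλ):
  order 1, 1-stage ⇒ R(z)=1+z
  (e.g. R(-1.29)=-0.29000, |R|=0.29000)

Boundary: |R(x)|=1, x<0.
x=-1.29: |R|=0.2900
|R(-1.46)|=0.4600 |R(-1.21)|=0.2100 |R(-0.85)|=0.1500
Bisect:
  x_lo=-2.5925 |R|=1.5925  x_hi=-0.0862 |R|=0.9138
  mid=-1.33934 |R|=0.33934 →hi
  mid=-1.96591 |R|=0.96591 →hi
  mid=-2.27919 |R|=1.27919 →lo
  mid=-2.12255 |R|=1.12255 →lo
  mid=-2.04423 |R|=1.04423 →lo
  mid=-2.00507 |R|=1.00507 →lo
  mid=-1.98549 |R|=0.98549 →hi
  mid=-1.99528 |R|=0.99528 →hi
  mid=-2.00017 |R|=1.00017 →lo
  ...
  [-2.00002,-1.99987] ⇒ x*=-2.0000
Stable set (-2.0000, 0).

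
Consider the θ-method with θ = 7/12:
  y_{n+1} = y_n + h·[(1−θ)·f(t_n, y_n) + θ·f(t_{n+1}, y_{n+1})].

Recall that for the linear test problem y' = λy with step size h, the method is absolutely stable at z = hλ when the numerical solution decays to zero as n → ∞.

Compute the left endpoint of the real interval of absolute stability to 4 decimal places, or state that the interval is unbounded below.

Set f=λy, z=hλ:
  y_{n+1} = y_n + z·[5/12·y_n + 7/12·y_{n+1}] ⇒ (1 − 7/12z)y_{n+1} = (1 + 5/12z)y_n
  Hence R(z) = (1 + 5/12z)/(1 − 7/12z).

Need |R(x)|<1, x<0.
x=-0.57: |R|=0.5722
x=-2: |R|=0.0769
x=-10: |R|=0.4634
x=-100: |R|=0.6854
θ=7/12≥1/2 ⇒ |1+5/12x|<|1−7/12x| ∀x<0 ⇒ unbounded interval.

interval (−∞, 0).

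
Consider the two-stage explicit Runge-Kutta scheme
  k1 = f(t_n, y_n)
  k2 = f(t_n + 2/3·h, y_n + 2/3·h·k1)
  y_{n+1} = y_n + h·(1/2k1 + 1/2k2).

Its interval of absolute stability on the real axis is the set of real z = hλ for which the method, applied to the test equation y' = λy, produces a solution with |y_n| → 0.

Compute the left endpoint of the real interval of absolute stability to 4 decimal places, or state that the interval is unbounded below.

z* = -3.0000.

Set f=λy, z=hλ:
  k1=λy_n ⇒ h·k1=z·y_n;  k2=λ(1+2/3z)y_n ⇒ h·k2=z(1+2/3z)y_n
  y_{n+1}/y_n = 1 + 1/2z + 1/2z(1+2/3z) = 1 + z + 1/3z²
  ⇒ R(z) = 1 + z + 1/3z².

Solve |R(x)|<1 on ℝ⁻.
x=-1.65: |R|=0.2575
R=1: x+1/3x²=0 ⇒ x=−3=-3.0000; min R=1−1/(4·1/3)=0.2500>−1
Confirm numerically:
  x=-1.850: |R|=0.29083 <1
  x=-1.599: |R|=0.25327 <1
  x=-1.374: |R|=0.25529 <1
  x=-3.246: |R|=1.26617 >1
  x=-3.218: |R|=1.23384 >1
  x=-3.154: |R|=1.16191 >1
Stable set (-3.0000, 0).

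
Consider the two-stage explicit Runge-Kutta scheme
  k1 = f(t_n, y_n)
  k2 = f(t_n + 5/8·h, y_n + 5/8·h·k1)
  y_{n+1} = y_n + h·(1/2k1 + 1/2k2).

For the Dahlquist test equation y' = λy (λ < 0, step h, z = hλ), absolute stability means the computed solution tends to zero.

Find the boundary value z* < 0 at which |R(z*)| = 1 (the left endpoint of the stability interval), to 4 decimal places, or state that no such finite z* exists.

With y'=λy (z=hλ):
  k1=λy_n ⇒ h·k1=z·y_n;  k2=λ(1+5/8z)y_n ⇒ h·k2=z(1+5/8z)y_n
  y_{n+1}/y_n = 1 + 1/2z + 1/2z(1+5/8z) = 1 + z + 5/16z²
  ⇒ R(z) = 1 + z + 5/16z².

Solve |R(x)|<1 on ℝ⁻.
x=-0.58: |R|=0.5251
R=1: x+5/16x²=0 ⇒ x=−16/5=-3.2000; min R=1−1/(4·5/16)=0.2000>−1
Confirm numerically:
  x=-3.057: |R|=0.86339 <1
  x=-2.589: |R|=0.50566 <1
  x=-1.692: |R|=0.20264 <1
  x=-1.686: |R|=0.20231 <1
  x=-3.553: |R|=1.39194 >1
  x=-3.477: |R|=1.30098 >1
  x=-3.243: |R|=1.04358 >1
So |R|<1 on (-3.2000, 0).

z* = -3.2000.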